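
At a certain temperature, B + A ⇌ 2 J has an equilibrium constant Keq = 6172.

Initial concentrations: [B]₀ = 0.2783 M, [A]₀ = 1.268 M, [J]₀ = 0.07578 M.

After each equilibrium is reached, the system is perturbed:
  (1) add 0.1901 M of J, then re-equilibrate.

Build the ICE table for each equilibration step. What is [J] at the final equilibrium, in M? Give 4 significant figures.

Q₀ = 0.01627 vs Keq = 6172 ⇒ Q<K, forward
Step 1:
                   B          A          J
  Initial     0.2783      1.268    0.07578
  Change     -0.2782    -0.2782     0.5565
  Equil   6.5436e-05     0.9898     0.6322
  solve Keq expr → x = 0.2782; check Q = 6172
Then add 0.1901 M of J.
Step 2:
                   B          A          J
  Initial 6.5436e-05     0.9898     0.8223
  Change  4.5236e-05 4.5236e-05 -9.0472e-05
  Equil   1.1067e-04     0.9898     0.8223
  solve Keq expr → x = -4.5236e-05; check Q = 6172

[J]_eq = 0.8223 M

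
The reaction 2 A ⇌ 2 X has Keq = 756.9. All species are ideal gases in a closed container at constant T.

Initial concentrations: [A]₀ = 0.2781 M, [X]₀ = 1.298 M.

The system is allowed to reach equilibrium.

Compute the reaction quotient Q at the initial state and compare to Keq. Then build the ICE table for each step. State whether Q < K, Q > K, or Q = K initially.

Q₀ = 21.78 vs Keq = 756.9 ⇒ Q<K, forward
Step 1:
                   A          X
  init        0.2781      1.298
  Δ          -0.2228     0.2228
  eq         0.05528      1.521
  solve Keq expr → x = 0.1114; check Q = 756.9

Q₀ = 21.78; Q < K (proceeds forward)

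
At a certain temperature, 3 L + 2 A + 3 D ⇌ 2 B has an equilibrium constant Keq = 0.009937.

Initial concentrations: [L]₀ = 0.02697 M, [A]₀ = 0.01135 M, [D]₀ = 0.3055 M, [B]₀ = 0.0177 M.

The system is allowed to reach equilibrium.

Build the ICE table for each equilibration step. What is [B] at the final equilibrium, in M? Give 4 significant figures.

Q₀ = 4.3479e+06 vs Keq = 0.009937 ⇒ Q>K, reverse
Step 1:
                   L          A          D          B
  init       0.02697    0.01135     0.3055     0.0177
  Δ          0.02654    0.01769    0.02654   -0.01769
  eq         0.05351    0.02904      0.332 6.8565e-06
  solve Keq expr → x = -0.008847; check Q = 0.009937

[B]_eq = 6.8565e-06 M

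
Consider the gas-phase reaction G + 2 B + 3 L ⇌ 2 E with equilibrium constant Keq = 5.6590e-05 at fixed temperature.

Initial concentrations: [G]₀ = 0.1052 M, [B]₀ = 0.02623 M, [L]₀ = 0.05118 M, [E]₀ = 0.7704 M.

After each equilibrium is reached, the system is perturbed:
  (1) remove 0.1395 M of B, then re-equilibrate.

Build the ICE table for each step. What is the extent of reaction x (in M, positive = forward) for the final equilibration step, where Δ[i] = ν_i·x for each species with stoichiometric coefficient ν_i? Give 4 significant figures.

x = -4.7249e-04 M

Q₀ = 6.1167e+07 vs Keq = 5.6590e-05 ⇒ Q>K, reverse
Step 1:
                    G           B           L           E
  I            0.1052     0.02623     0.05118      0.7704
  C            0.3825      0.7649       1.147     -0.7649
  E            0.4877      0.7912       1.199    0.005454
  solve Keq expr → x = -0.3825; check Q = 5.6590e-05
Then remove 0.1395 M of B.
Step 2:
                    G           B           L           E
  I            0.4877      0.6517       1.199    0.005454
  C        4.7249e-04  9.4497e-04    0.001417 -9.4497e-04
  E            0.4881      0.6526         1.2    0.004509
  solve Keq expr → x = -4.7249e-04; check Q = 5.6590e-05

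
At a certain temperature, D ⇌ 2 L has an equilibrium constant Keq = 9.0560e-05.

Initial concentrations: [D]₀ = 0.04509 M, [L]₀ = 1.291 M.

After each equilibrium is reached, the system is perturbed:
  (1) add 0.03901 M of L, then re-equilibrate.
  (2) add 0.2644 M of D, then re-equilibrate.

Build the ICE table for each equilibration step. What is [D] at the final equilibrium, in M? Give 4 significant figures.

Q₀ = 36.96 vs Keq = 9.0560e-05 ⇒ Q>K, reverse
Step 1:
                    D           L
  Initial     0.04509       1.291
  Change       0.6416      -1.283
  Equil        0.6866    0.007886
  solve Keq expr → x = -0.6416; check Q = 9.0560e-05
Then add 0.03901 M of L.
Step 2:
                    D           L
  Initial      0.6866      0.0469
  Change      0.01945     -0.0389
  Equil        0.7061    0.007997
  solve Keq expr → x = -0.01945; check Q = 9.0560e-05
Then add 0.2644 M of D.
Step 3:
                    D           L
  Initial      0.9705    0.007997
  Change  -6.8752e-04    0.001375
  Equil        0.9698    0.009372
  solve Keq expr → x = 6.8752e-04; check Q = 9.0560e-05

[D]_eq = 0.9698 M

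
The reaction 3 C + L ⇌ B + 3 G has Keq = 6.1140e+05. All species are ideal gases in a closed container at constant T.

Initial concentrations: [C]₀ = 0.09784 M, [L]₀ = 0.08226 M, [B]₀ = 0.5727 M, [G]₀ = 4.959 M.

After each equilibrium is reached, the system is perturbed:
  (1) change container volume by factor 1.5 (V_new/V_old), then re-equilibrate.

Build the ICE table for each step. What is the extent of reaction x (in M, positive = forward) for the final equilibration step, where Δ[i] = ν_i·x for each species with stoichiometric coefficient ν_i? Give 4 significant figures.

x = 0 M

Q₀ = 9.0651e+05 vs Keq = 6.1140e+05 ⇒ Q>K, reverse
Step 1:
                  C         L         B         G
  I         0.09784   0.08226    0.5727     4.959
  C         0.01154  0.003846 -0.003846  -0.01154
  E          0.1094   0.08611    0.5689     4.947
  solve Keq expr → x = -0.003846; check Q = 6.1140e+05
Then change container volume by factor 1.5 (V_new/V_old).
Step 2:
                  C         L         B         G
  I         0.07292    0.0574    0.3792     3.298
  C               0         0         0         0
  E         0.07292    0.0574    0.3792     3.298
  solve Keq expr → x = 0; check Q = 6.1140e+05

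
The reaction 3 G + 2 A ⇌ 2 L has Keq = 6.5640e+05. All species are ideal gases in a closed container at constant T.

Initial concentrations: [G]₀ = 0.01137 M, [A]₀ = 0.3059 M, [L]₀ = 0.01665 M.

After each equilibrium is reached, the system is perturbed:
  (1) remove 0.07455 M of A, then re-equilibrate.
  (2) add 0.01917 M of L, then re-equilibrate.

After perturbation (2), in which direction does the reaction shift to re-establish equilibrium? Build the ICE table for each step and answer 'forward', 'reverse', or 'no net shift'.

Direction: reverse

Q₀ = 2016 vs Keq = 6.5640e+05 ⇒ Q<K, forward
Step 1:
                    G           A           L
  Initial     0.01137      0.3059     0.01665
  Change    -0.009301   -0.006201    0.006201
  Equil      0.002069      0.2997     0.02285
  solve Keq expr → x = 0.0031; check Q = 6.5640e+05
Then remove 0.07455 M of A.
Step 2:
                    G           A           L
  Initial    0.002069      0.2251     0.02285
  Change   4.1248e-04  2.7499e-04 -2.7499e-04
  Equil      0.002481      0.2254     0.02258
  solve Keq expr → x = -1.3749e-04; check Q = 6.5640e+05
Then add 0.01917 M of L.
Step 3:
                    G           A           L
  Initial    0.002481      0.2254     0.04175
  Change       0.0012  8.0021e-04 -8.0021e-04
  Equil      0.003682      0.2262     0.04095
  solve Keq expr → x = -4.0010e-04; check Q = 6.5640e+05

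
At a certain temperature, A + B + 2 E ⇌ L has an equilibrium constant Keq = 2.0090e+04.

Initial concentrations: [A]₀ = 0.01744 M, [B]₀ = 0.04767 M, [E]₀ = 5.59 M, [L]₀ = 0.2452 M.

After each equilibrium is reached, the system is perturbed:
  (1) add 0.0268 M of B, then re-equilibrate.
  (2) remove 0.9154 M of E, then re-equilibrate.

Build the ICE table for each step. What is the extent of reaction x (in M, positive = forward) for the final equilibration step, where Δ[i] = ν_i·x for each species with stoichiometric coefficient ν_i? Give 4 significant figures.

Q₀ = 9.439 vs Keq = 2.0090e+04 ⇒ Q<K, forward
Step 1:
                  A         B         E         L
  init      0.01744   0.04767      5.59    0.2452
  Δ        -0.01743  -0.01743  -0.03485   0.01743
  eq      1.4006e-05   0.03024     5.555    0.2626
  solve Keq expr → x = 0.01743; check Q = 2.0090e+04
Then add 0.0268 M of B.
Step 2:
                  A         B         E         L
  init    1.4006e-05   0.05704     5.555    0.2626
  Δ       -6.5793e-06 -6.5793e-06 -1.3159e-05 6.5793e-06
  eq      7.4271e-06   0.05704     5.555    0.2626
  solve Keq expr → x = 6.5793e-06; check Q = 2.0090e+04
Then remove 0.9154 M of E.
Step 3:
                  A         B         E         L
  init    7.4271e-06   0.05704      4.64    0.2626
  Δ       3.2190e-06 3.2190e-06 6.4380e-06 -3.2190e-06
  eq      1.0646e-05   0.05704      4.64    0.2626
  solve Keq expr → x = -3.2190e-06; check Q = 2.0090e+04

x = -3.2190e-06 M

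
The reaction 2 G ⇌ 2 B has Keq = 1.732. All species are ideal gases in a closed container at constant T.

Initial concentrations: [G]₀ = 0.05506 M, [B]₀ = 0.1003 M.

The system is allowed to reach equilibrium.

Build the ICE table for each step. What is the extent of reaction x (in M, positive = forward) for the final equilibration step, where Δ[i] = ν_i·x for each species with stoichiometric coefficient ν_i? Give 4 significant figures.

Q₀ = 3.318 vs Keq = 1.732 ⇒ Q>K, reverse
Step 1:
                  G         B
  I         0.05506    0.1003
  C         0.01202  -0.01202
  E         0.06708   0.08828
  solve Keq expr → x = -0.00601; check Q = 1.732

x = -0.00601 M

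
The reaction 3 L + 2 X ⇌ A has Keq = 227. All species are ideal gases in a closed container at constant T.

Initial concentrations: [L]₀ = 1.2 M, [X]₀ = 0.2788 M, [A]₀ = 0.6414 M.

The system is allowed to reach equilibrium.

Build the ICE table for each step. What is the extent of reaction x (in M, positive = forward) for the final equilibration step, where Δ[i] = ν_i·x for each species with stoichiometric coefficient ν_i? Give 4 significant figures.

x = 0.105 M

Q₀ = 4.775 vs Keq = 227 ⇒ Q<K, forward
Step 1:
                  L         X         A
  Initial       1.2    0.2788    0.6414
  Change    -0.3149   -0.2099     0.105
  Equil      0.8851   0.06886    0.7464
  solve Keq expr → x = 0.105; check Q = 227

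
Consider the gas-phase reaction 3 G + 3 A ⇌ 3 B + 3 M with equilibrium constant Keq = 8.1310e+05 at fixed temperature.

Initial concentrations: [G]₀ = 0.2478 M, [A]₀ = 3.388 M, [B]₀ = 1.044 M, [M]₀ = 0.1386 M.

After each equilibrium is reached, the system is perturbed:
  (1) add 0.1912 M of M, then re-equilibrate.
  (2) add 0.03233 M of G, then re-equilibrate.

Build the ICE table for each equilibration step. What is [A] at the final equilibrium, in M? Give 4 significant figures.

Q₀ = 0.00512 vs Keq = 8.1310e+05 ⇒ Q<K, forward
Step 1:
                  G         A         B         M
  init       0.2478     3.388     1.044    0.1386
  Δ         -0.2461   -0.2461    0.2461    0.2461
  eq       0.001692     3.142      1.29    0.3847
  solve Keq expr → x = 0.08204; check Q = 8.1310e+05
Then add 0.1912 M of M.
Step 2:
                  G         A         B         M
  init     0.001692     3.142      1.29    0.5759
  Δ       8.3517e-04 8.3517e-04 -8.3517e-04 -8.3517e-04
  eq       0.002528     3.143     1.289    0.5751
  solve Keq expr → x = -2.7839e-04; check Q = 8.1310e+05
Then add 0.03233 M of G.
Step 3:
                  G         A         B         M
  init      0.03486     3.143     1.289    0.5751
  Δ        -0.03209  -0.03209   0.03209   0.03209
  eq       0.002763     3.111     1.321    0.6072
  solve Keq expr → x = 0.0107; check Q = 8.1310e+05

[A]_eq = 3.111 M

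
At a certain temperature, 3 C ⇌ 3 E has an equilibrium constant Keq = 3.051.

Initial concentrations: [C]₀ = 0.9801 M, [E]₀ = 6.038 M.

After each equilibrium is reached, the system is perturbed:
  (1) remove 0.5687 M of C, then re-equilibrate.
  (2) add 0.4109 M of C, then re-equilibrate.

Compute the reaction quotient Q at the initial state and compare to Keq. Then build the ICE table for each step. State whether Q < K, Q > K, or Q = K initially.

Q₀ = 233.8; Q > K (proceeds reverse)

Q₀ = 233.8 vs Keq = 3.051 ⇒ Q>K, reverse
Step 1:
                    C           E
  Initial      0.9801       6.038
  Change        1.884      -1.884
  Equil         2.864       4.154
  solve Keq expr → x = -0.628; check Q = 3.051
Then remove 0.5687 M of C.
Step 2:
                    C           E
  Initial       2.295       4.154
  Change       0.3366     -0.3366
  Equil         2.632       3.817
  solve Keq expr → x = -0.1122; check Q = 3.051
Then add 0.4109 M of C.
Step 3:
                    C           E
  Initial       3.043       3.817
  Change      -0.2432      0.2432
  Equil           2.8       4.061
  solve Keq expr → x = 0.08107; check Q = 3.051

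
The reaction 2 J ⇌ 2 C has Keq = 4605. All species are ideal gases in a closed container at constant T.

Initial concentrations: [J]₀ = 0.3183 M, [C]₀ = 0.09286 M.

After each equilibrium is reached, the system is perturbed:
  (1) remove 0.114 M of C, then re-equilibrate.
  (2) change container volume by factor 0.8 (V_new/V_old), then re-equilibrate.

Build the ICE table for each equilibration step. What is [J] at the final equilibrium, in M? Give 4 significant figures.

Q₀ = 0.08511 vs Keq = 4605 ⇒ Q<K, forward
Step 1:
                  J         C
  init       0.3183   0.09286
  Δ         -0.3123    0.3123
  eq       0.005971    0.4052
  solve Keq expr → x = 0.1562; check Q = 4605
Then remove 0.114 M of C.
Step 2:
                  J         C
  init     0.005971    0.2912
  Δ       -0.001656  0.001656
  eq       0.004315    0.2928
  solve Keq expr → x = 8.2776e-04; check Q = 4605
Then change container volume by factor 0.8 (V_new/V_old).
Step 3:
                  J         C
  init     0.005394    0.3661
  Δ               0         0
  eq       0.005394    0.3661
  solve Keq expr → x = 0; check Q = 4605

[J]_eq = 0.005394 M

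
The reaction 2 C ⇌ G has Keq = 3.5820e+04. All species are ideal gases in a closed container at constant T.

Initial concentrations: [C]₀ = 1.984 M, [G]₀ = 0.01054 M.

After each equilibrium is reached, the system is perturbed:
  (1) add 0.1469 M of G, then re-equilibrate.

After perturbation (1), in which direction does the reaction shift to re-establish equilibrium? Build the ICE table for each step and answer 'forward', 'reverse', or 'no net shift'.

Q₀ = 0.002678 vs Keq = 3.5820e+04 ⇒ Q<K, forward
Step 1:
                    C           G
  Initial       1.984     0.01054
  Change       -1.979      0.9894
  Equil      0.005283      0.9999
  solve Keq expr → x = 0.9894; check Q = 3.5820e+04
Then add 0.1469 M of G.
Step 2:
                    C           G
  Initial    0.005283       1.147
  Change   3.7435e-04 -1.8718e-04
  Equil      0.005658       1.147
  solve Keq expr → x = -1.8718e-04; check Q = 3.5820e+04

Direction: reverse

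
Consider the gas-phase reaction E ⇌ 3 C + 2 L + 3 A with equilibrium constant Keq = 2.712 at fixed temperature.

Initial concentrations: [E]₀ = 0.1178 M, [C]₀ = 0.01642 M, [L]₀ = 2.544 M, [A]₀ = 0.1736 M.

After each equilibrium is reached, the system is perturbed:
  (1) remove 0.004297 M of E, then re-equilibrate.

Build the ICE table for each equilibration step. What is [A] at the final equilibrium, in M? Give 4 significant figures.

Q₀ = 1.2725e-06 vs Keq = 2.712 ⇒ Q<K, forward
Step 1:
                    E           C           L           A
  init         0.1178     0.01642       2.544      0.1736
  Δ           -0.1056      0.3168      0.2112      0.3168
  eq          0.01221      0.3332       2.755      0.4904
  solve Keq expr → x = 0.1056; check Q = 2.712
Then remove 0.004297 M of E.
Step 2:
                    E           C           L           A
  init       0.007912      0.3332       2.755      0.4904
  Δ          0.002788   -0.008364   -0.005576   -0.008364
  eq           0.0107      0.3248        2.75       0.482
  solve Keq expr → x = -0.002788; check Q = 2.712

[A]_eq = 0.482 M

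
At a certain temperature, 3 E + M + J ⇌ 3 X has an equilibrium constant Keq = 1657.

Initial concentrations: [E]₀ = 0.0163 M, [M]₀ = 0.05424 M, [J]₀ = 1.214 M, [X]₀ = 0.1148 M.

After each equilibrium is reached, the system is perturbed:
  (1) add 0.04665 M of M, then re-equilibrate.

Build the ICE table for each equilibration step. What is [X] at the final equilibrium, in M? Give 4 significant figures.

[X]_eq = 0.1121 M

Q₀ = 5305 vs Keq = 1657 ⇒ Q>K, reverse
Step 1:
                  E         M         J         X
  init       0.0163   0.05424     1.214    0.1148
  Δ        0.006146  0.002049  0.002049 -0.006146
  eq        0.02245   0.05629     1.216    0.1087
  solve Keq expr → x = -0.002049; check Q = 1657
Then add 0.04665 M of M.
Step 2:
                  E         M         J         X
  init      0.02245    0.1029     1.216    0.1087
  Δ       -0.003434 -0.001145 -0.001145  0.003434
  eq        0.01901    0.1018     1.215    0.1121
  solve Keq expr → x = 0.001145; check Q = 1657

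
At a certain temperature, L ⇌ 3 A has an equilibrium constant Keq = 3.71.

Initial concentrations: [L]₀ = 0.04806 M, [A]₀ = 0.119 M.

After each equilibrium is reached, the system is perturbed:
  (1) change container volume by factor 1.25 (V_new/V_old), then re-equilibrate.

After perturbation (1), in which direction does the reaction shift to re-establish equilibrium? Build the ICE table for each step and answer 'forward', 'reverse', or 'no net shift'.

Direction: forward

Q₀ = 0.03506 vs Keq = 3.71 ⇒ Q<K, forward
Step 1:
                    L           A
  Initial     0.04806       0.119
  Change     -0.04382      0.1315
  Equil      0.004236      0.2505
  solve Keq expr → x = 0.04382; check Q = 3.71
Then change container volume by factor 1.25 (V_new/V_old).
Step 2:
                    L           A
  Initial    0.003388      0.2004
  Change     -0.00111     0.00333
  Equil      0.002279      0.2037
  solve Keq expr → x = 0.00111; check Q = 3.71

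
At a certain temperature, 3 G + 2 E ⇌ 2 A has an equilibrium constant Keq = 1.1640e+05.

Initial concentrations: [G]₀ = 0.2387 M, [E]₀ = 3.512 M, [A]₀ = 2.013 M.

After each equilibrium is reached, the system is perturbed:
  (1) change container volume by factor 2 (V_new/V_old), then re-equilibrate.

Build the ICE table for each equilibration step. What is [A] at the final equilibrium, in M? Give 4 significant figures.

Q₀ = 24.16 vs Keq = 1.1640e+05 ⇒ Q<K, forward
Step 1:
                    G           E           A
  init         0.2387       3.512       2.013
  Δ           -0.2234      -0.149       0.149
  eq          0.01526       3.363       2.162
  solve Keq expr → x = 0.07448; check Q = 1.1640e+05
Then change container volume by factor 2 (V_new/V_old).
Step 2:
                    G           E           A
  init       0.007628       1.682       1.081
  Δ           0.00755    0.005033   -0.005033
  eq          0.01518       1.687       1.076
  solve Keq expr → x = -0.002517; check Q = 1.1640e+05

[A]_eq = 1.076 M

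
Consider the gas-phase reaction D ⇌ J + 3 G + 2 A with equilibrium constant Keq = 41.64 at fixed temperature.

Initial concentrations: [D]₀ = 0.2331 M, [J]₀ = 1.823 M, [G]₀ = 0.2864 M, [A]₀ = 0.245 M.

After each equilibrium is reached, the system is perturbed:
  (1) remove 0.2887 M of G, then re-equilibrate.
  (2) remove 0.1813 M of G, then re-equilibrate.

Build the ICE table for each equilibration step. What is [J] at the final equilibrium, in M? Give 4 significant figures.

[J]_eq = 2.053 M

Q₀ = 0.01103 vs Keq = 41.64 ⇒ Q<K, forward
Step 1:
                    D           J           G           A
  I            0.2331       1.823      0.2864       0.245
  C           -0.2151      0.2151      0.6452      0.4301
  E           0.01804       2.038      0.9316      0.6751
  solve Keq expr → x = 0.2151; check Q = 41.64
Then remove 0.2887 M of G.
Step 2:
                    D           J           G           A
  I           0.01804       2.038      0.6429      0.6751
  C           -0.0107      0.0107     0.03209     0.02139
  E           0.00734       2.049       0.675      0.6965
  solve Keq expr → x = 0.0107; check Q = 41.64
Then remove 0.1813 M of G.
Step 3:
                    D           J           G           A
  I           0.00734       2.049      0.4937      0.6965
  C         -0.004164    0.004164     0.01249    0.008328
  E          0.003176       2.053      0.5062      0.7048
  solve Keq expr → x = 0.004164; check Q = 41.64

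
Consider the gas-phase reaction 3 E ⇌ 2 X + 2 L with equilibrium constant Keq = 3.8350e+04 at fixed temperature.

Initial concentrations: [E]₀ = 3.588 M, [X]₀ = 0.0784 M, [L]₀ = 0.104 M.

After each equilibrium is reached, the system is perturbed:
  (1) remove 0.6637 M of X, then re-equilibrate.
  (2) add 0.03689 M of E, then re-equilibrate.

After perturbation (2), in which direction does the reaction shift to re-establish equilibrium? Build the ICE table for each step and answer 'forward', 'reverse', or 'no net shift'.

Q₀ = 1.4393e-06 vs Keq = 3.8350e+04 ⇒ Q<K, forward
Step 1:
                   E          X          L
  I            3.588     0.0784      0.104
  C           -3.492      2.328      2.328
  E          0.09629      2.406      2.432
  solve Keq expr → x = 1.164; check Q = 3.8350e+04
Then remove 0.6637 M of X.
Step 2:
                   E          X          L
  I          0.09629      1.743      2.432
  C         -0.01803    0.01202    0.01202
  E          0.07826      1.755      2.444
  solve Keq expr → x = 0.006009; check Q = 3.8350e+04
Then add 0.03689 M of E.
Step 3:
                   E          X          L
  I           0.1152      1.755      2.444
  C         -0.03567    0.02378    0.02378
  E          0.07948      1.778      2.468
  solve Keq expr → x = 0.01189; check Q = 3.8350e+04

Direction: forward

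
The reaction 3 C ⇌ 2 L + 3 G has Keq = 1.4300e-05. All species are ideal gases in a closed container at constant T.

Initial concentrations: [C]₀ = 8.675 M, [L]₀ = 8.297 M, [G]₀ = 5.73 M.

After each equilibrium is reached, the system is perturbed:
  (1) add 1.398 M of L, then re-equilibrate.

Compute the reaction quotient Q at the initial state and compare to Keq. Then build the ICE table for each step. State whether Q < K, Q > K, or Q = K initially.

Q₀ = 19.84 vs Keq = 1.4300e-05 ⇒ Q>K, reverse
Step 1:
                  C         L         G
  init        8.675     8.297      5.73
  Δ           5.604    -3.736    -5.604
  eq          14.28     4.561     0.126
  solve Keq expr → x = -1.868; check Q = 1.4300e-05
Then add 1.398 M of L.
Step 2:
                  C         L         G
  init        14.28     5.959     0.126
  Δ         0.02026  -0.01351  -0.02026
  eq           14.3     5.946    0.1058
  solve Keq expr → x = -0.006755; check Q = 1.4300e-05

Q₀ = 19.84; Q > K (proceeds reverse)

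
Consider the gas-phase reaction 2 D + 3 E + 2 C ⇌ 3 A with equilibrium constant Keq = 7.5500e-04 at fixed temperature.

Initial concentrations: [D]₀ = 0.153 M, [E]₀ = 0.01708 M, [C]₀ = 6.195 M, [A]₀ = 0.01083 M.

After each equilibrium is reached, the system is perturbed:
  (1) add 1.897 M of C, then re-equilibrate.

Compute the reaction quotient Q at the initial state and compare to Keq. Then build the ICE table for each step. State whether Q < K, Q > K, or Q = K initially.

Q₀ = 0.2838 vs Keq = 7.5500e-04 ⇒ Q>K, reverse
Step 1:
                  D         E         C         A
  init        0.153   0.01708     6.195   0.01083
  Δ        0.005682  0.008524  0.005682 -0.008524
  eq         0.1587    0.0256     6.201  0.002306
  solve Keq expr → x = -0.002841; check Q = 7.5500e-04
Then add 1.897 M of C.
Step 2:
                  D         E         C         A
  init       0.1587    0.0256     8.098  0.002306
  Δ       -2.6848e-04 -4.0273e-04 -2.6848e-04 4.0273e-04
  eq         0.1584    0.0252     8.097  0.002709
  solve Keq expr → x = 1.3424e-04; check Q = 7.5500e-04

Q₀ = 0.2838; Q > K (proceeds reverse)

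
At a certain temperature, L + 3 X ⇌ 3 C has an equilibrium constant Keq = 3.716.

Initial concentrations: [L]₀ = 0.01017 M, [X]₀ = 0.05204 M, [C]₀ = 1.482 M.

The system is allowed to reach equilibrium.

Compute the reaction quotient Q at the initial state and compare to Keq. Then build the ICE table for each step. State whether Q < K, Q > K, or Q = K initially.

Q₀ = 2.2710e+06; Q > K (proceeds reverse)

Q₀ = 2.2710e+06 vs Keq = 3.716 ⇒ Q>K, reverse
Step 1:
                   L          X          C
  init       0.01017    0.05204      1.482
  Δ           0.2412     0.7237    -0.7237
  eq          0.2514     0.7757     0.7583
  solve Keq expr → x = -0.2412; check Q = 3.716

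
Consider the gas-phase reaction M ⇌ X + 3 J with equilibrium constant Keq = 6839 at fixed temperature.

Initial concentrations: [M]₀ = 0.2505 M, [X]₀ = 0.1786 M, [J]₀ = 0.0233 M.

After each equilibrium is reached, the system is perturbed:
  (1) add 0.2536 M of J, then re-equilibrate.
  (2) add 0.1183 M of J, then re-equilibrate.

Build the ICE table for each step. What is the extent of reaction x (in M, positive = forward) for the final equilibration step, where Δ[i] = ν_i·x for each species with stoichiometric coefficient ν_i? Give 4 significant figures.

Q₀ = 9.0186e-06 vs Keq = 6839 ⇒ Q<K, forward
Step 1:
                    M           X           J
  Initial      0.2505      0.1786      0.0233
  Change      -0.2505      0.2505      0.7514
  Equil    2.9171e-05      0.4291      0.7747
  solve Keq expr → x = 0.2505; check Q = 6839
Then add 0.2536 M of J.
Step 2:
                    M           X           J
  Initial  2.9171e-05      0.4291       1.028
  Change   3.9019e-05 -3.9019e-05 -1.1706e-04
  Equil    6.8191e-05       0.429       1.028
  solve Keq expr → x = -3.9019e-05; check Q = 6839
Then add 0.1183 M of J.
Step 3:
                    M           X           J
  Initial  6.8191e-05       0.429       1.146
  Change   2.6324e-05 -2.6324e-05 -7.8971e-05
  Equil    9.4514e-05       0.429       1.146
  solve Keq expr → x = -2.6324e-05; check Q = 6839

x = -2.6324e-05 M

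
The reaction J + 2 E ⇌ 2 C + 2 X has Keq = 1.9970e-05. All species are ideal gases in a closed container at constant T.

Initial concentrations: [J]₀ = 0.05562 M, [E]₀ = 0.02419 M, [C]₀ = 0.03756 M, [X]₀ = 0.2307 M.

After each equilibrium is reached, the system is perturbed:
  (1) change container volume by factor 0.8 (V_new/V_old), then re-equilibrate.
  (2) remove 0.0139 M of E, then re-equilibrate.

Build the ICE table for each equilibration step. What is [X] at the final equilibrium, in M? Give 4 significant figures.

[X]_eq = 0.2418 M

Q₀ = 2.307 vs Keq = 1.9970e-05 ⇒ Q>K, reverse
Step 1:
                   J          E          C          X
  I          0.05562    0.02419    0.03756     0.2307
  C          0.01859    0.03717   -0.03717   -0.03717
  E          0.07421    0.06136 3.8600e-04     0.1935
  solve Keq expr → x = -0.01859; check Q = 1.9970e-05
Then change container volume by factor 0.8 (V_new/V_old).
Step 2:
                   J          E          C          X
  I          0.09276    0.07671 4.8250e-04     0.2419
  C       2.5253e-05 5.0506e-05 -5.0506e-05 -5.0506e-05
  E          0.09278    0.07676 4.3199e-04     0.2419
  solve Keq expr → x = -2.5253e-05; check Q = 1.9970e-05
Then remove 0.0139 M of E.
Step 3:
                   J          E          C          X
  I          0.09278    0.06286 4.3199e-04     0.2419
  C       3.8803e-05 7.7607e-05 -7.7607e-05 -7.7607e-05
  E          0.09282    0.06293 3.5439e-04     0.2418
  solve Keq expr → x = -3.8803e-05; check Q = 1.9970e-05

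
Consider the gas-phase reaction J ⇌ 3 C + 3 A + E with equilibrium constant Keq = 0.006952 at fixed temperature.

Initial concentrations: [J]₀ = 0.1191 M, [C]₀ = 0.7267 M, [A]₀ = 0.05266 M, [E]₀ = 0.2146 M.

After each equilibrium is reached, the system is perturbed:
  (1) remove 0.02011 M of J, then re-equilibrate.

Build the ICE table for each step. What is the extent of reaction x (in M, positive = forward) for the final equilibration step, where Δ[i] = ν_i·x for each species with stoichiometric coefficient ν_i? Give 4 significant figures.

x = -0.003105 M

Q₀ = 1.0098e-04 vs Keq = 0.006952 ⇒ Q<K, forward
Step 1:
                   J          C          A          E
  Initial     0.1191     0.7267    0.05266     0.2146
  Change    -0.03546     0.1064     0.1064    0.03546
  Equil      0.08364     0.8331      0.159     0.2501
  solve Keq expr → x = 0.03546; check Q = 0.006952
Then remove 0.02011 M of J.
Step 2:
                   J          C          A          E
  Initial    0.06353     0.8331      0.159     0.2501
  Change    0.003105  -0.009314  -0.009314  -0.003105
  Equil      0.06664     0.8238     0.1497      0.247
  solve Keq expr → x = -0.003105; check Q = 0.006952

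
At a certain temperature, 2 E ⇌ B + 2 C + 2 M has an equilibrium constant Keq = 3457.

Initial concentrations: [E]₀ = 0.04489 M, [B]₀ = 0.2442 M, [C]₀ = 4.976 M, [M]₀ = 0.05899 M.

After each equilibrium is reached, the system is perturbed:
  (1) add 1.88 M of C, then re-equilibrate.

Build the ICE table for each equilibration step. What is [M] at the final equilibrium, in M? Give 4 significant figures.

[M]_eq = 0.09798 M

Q₀ = 10.44 vs Keq = 3457 ⇒ Q<K, forward
Step 1:
                  E         B         C         M
  init      0.04489    0.2442     4.976   0.05899
  Δ        -0.04052   0.02026   0.04052   0.04052
  eq       0.004366    0.2645     5.017   0.09951
  solve Keq expr → x = 0.02026; check Q = 3457
Then add 1.88 M of C.
Step 2:
                  E         B         C         M
  init     0.004366    0.2645     6.897   0.09951
  Δ        0.001534 -7.6696e-04 -0.001534 -0.001534
  eq         0.0059    0.2637     6.895   0.09798
  solve Keq expr → x = -7.6696e-04; check Q = 3457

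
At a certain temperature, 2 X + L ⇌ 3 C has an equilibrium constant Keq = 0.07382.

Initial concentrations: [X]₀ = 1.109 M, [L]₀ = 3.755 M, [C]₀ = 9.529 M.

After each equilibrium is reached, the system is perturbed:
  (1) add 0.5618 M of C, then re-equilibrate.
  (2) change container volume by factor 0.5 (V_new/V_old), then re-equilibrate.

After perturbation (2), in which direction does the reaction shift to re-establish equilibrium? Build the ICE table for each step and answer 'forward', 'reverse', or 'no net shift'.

Q₀ = 187.4 vs Keq = 0.07382 ⇒ Q>K, reverse
Step 1:
                  X         L         C
  Initial     1.109     3.755     9.529
  Change      4.701      2.35    -7.051
  Equil        5.81     6.105     2.478
  solve Keq expr → x = -2.35; check Q = 0.07382
Then add 0.5618 M of C.
Step 2:
                  X         L         C
  Initial      5.81     6.105      3.04
  Change     0.3035    0.1517   -0.4552
  Equil       6.113     6.257     2.584
  solve Keq expr → x = -0.1517; check Q = 0.07382
Then change container volume by factor 0.5 (V_new/V_old).
Step 3:
                  X         L         C
  Initial     12.23     12.51     5.169
  Change          0         0         0
  Equil       12.23     12.51     5.169
  solve Keq expr → x = 0; check Q = 0.07382

Direction: no net shift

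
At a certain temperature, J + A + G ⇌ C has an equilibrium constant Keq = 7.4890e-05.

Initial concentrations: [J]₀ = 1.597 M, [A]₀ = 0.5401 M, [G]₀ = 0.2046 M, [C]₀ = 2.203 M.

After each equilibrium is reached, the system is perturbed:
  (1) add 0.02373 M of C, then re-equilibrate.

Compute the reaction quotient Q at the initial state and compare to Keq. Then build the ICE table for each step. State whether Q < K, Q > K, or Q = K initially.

Q₀ = 12.48; Q > K (proceeds reverse)

Q₀ = 12.48 vs Keq = 7.4890e-05 ⇒ Q>K, reverse
Step 1:
                   J          A          G          C
  I            1.597     0.5401     0.2046      2.203
  C            2.201      2.201      2.201     -2.201
  E            3.798      2.741      2.406   0.001876
  solve Keq expr → x = -2.201; check Q = 7.4890e-05
Then add 0.02373 M of C.
Step 2:
                   J          A          G          C
  I            3.798      2.741      2.406    0.02561
  C          0.02368    0.02368    0.02368   -0.02368
  E            3.822      2.765      2.429   0.001923
  solve Keq expr → x = -0.02368; check Q = 7.4890e-05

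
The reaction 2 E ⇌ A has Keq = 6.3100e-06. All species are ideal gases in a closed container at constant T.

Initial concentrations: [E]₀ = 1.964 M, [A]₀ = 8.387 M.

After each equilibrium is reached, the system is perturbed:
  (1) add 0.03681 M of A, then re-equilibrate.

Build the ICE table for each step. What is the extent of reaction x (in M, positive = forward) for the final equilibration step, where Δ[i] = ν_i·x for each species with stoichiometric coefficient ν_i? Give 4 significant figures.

Q₀ = 2.174 vs Keq = 6.3100e-06 ⇒ Q>K, reverse
Step 1:
                   E          A
  Initial      1.964      8.387
  Change       16.77     -8.385
  Equil        18.73   0.002214
  solve Keq expr → x = -8.385; check Q = 6.3100e-06
Then add 0.03681 M of A.
Step 2:
                   E          A
  Initial      18.73    0.03902
  Change     0.07359   -0.03679
  Equil        18.81   0.002232
  solve Keq expr → x = -0.03679; check Q = 6.3100e-06

x = -0.03679 M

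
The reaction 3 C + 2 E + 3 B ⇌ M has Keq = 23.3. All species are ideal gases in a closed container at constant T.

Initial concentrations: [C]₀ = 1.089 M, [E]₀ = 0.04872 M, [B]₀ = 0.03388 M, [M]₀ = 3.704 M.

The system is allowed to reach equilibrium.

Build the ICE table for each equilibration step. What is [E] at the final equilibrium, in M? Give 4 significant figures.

[E]_eq = 0.4153 M

Q₀ = 3.1070e+07 vs Keq = 23.3 ⇒ Q>K, reverse
Step 1:
                    C           E           B           M
  init          1.089     0.04872     0.03388       3.704
  Δ            0.5499      0.3666      0.5499     -0.1833
  eq            1.639      0.4153      0.5838       3.521
  solve Keq expr → x = -0.1833; check Q = 23.3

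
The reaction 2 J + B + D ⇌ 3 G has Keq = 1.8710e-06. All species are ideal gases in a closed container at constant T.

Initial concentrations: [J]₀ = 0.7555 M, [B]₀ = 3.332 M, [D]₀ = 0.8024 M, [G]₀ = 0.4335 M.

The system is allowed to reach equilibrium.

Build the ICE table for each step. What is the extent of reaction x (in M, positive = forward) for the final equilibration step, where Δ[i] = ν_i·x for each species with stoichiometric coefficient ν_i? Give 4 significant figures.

x = -0.1383 M

Q₀ = 0.05338 vs Keq = 1.8710e-06 ⇒ Q>K, reverse
Step 1:
                  J         B         D         G
  Initial    0.7555     3.332    0.8024    0.4335
  Change     0.2766    0.1383    0.1383   -0.4148
  Equil       1.032      3.47    0.9407   0.01867
  solve Keq expr → x = -0.1383; check Q = 1.8710e-06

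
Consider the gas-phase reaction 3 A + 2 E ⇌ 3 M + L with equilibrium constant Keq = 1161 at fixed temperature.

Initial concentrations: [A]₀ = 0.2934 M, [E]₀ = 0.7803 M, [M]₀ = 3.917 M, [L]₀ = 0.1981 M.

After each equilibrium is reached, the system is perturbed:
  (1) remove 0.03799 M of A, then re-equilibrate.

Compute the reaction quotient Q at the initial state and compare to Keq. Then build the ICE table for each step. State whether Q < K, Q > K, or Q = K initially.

Q₀ = 774.2; Q < K (proceeds forward)

Q₀ = 774.2 vs Keq = 1161 ⇒ Q<K, forward
Step 1:
                   A          E          M          L
  init        0.2934     0.7803      3.917     0.1981
  Δ         -0.02725   -0.01817    0.02725   0.009085
  eq          0.2661     0.7621      3.944     0.2072
  solve Keq expr → x = 0.009085; check Q = 1161
Then remove 0.03799 M of A.
Step 2:
                   A          E          M          L
  init        0.2282     0.7621      3.944     0.2072
  Δ          0.02793    0.01862   -0.02793   -0.00931
  eq          0.2561     0.7808      3.916     0.1979
  solve Keq expr → x = -0.00931; check Q = 1161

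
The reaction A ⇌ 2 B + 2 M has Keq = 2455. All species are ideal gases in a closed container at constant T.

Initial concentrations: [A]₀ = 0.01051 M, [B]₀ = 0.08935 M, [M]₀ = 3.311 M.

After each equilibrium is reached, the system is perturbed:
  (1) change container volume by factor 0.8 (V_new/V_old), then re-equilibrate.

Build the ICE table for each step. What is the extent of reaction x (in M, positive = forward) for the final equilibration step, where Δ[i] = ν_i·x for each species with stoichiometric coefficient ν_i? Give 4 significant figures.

x = -6.5236e-05 M

Q₀ = 8.327 vs Keq = 2455 ⇒ Q<K, forward
Step 1:
                    A           B           M
  init        0.01051     0.08935       3.311
  Δ          -0.01046     0.02091     0.02091
  eq       5.4976e-05      0.1103       3.332
  solve Keq expr → x = 0.01046; check Q = 2455
Then change container volume by factor 0.8 (V_new/V_old).
Step 2:
                    A           B           M
  init     6.8720e-05      0.1378       4.165
  Δ        6.5236e-05 -1.3047e-04 -1.3047e-04
  eq       1.3396e-04      0.1377       4.165
  solve Keq expr → x = -6.5236e-05; check Q = 2455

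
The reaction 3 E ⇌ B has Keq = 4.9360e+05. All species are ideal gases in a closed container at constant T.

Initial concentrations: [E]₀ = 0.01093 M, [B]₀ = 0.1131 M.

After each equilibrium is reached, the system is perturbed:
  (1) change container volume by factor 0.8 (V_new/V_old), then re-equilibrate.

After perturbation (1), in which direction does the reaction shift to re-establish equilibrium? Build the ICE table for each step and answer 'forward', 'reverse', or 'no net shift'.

Direction: forward

Q₀ = 8.6617e+04 vs Keq = 4.9360e+05 ⇒ Q<K, forward
Step 1:
                    E           B
  init        0.01093      0.1131
  Δ         -0.004782    0.001594
  eq         0.006148      0.1147
  solve Keq expr → x = 0.001594; check Q = 4.9360e+05
Then change container volume by factor 0.8 (V_new/V_old).
Step 2:
                    E           B
  init       0.007685      0.1434
  Δ         -0.001057  3.5227e-04
  eq         0.006628      0.1437
  solve Keq expr → x = 3.5227e-04; check Q = 4.9360e+05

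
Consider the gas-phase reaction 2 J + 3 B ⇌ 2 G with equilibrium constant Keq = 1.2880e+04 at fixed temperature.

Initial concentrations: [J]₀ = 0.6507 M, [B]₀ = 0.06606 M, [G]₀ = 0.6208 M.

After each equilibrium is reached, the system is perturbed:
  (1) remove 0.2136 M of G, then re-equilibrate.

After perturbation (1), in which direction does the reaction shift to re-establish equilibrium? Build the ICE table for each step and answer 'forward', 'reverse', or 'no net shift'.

Q₀ = 3157 vs Keq = 1.2880e+04 ⇒ Q<K, forward
Step 1:
                   J          B          G
  I           0.6507    0.06606     0.6208
  C         -0.01556   -0.02334    0.01556
  E           0.6351    0.04272     0.6364
  solve Keq expr → x = 0.007781; check Q = 1.2880e+04
Then remove 0.2136 M of G.
Step 2:
                   J          B          G
  I           0.6351    0.04272     0.4228
  C        -0.006427  -0.009641   0.006427
  E           0.6287    0.03307     0.4292
  solve Keq expr → x = 0.003214; check Q = 1.2880e+04

Direction: forward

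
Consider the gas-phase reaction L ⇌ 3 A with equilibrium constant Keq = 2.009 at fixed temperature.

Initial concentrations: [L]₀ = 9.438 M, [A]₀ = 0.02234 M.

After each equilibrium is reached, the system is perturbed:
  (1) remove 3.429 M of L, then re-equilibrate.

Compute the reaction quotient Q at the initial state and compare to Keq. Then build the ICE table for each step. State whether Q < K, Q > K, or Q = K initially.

Q₀ = 1.1813e-06; Q < K (proceeds forward)

Q₀ = 1.1813e-06 vs Keq = 2.009 ⇒ Q<K, forward
Step 1:
                   L          A
  Initial      9.438    0.02234
  Change     -0.8538      2.561
  Equil        8.584      2.584
  solve Keq expr → x = 0.8538; check Q = 2.009
Then remove 3.429 M of L.
Step 2:
                   L          A
  Initial      5.155      2.584
  Change      0.1286    -0.3859
  Equil        5.284      2.198
  solve Keq expr → x = -0.1286; check Q = 2.009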